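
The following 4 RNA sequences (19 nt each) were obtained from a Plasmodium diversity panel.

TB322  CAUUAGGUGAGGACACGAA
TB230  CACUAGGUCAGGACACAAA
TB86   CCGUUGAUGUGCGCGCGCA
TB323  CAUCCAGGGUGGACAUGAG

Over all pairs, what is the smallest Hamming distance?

Pairwise Hamming distances:
  TB322 vs TB230: 3
  TB322 vs TB86: 9
  TB322 vs TB323: 7
  TB230 vs TB86: 11
  TB230 vs TB323: 10
  TB86 vs TB323: 13
The smallest is 3, between TB322 and TB230.

3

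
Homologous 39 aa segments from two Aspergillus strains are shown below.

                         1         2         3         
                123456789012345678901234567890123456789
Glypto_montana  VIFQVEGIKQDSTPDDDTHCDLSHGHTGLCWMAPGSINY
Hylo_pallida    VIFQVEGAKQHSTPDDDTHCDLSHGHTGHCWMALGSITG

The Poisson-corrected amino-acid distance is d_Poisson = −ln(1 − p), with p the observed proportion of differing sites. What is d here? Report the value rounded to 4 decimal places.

0.1671

Mismatches occur at site 8 (I↔A), site 11 (D↔H), site 29 (L↔H), site 34 (P↔L), site 38 (N↔T), site 39 (Y↔G).
p = 6/39 = 0.153846.
d = −ln(1 − 0.153846) = −ln(0.846154) = 0.1671.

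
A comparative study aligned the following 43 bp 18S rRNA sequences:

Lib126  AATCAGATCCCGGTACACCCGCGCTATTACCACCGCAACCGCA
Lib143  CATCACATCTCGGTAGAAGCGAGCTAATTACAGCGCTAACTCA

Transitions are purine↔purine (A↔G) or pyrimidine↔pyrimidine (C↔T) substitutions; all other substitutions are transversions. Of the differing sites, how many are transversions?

Differing sites — 1:A/C (Tv); 6:G/C (Tv); 10:C/T (Ti); 16:C/G (Tv); 18:C/A (Tv); 19:C/G (Tv); 22:C/A (Tv); 27:T/A (Tv); 29:A/T (Tv); 30:C/A (Tv); 33:C/G (Tv); 37:A/T (Tv); 39:C/A (Tv); 41:G/T (Tv).
Of the 14 differences, 1 transition and 13 transversions, so the answer is 13.

13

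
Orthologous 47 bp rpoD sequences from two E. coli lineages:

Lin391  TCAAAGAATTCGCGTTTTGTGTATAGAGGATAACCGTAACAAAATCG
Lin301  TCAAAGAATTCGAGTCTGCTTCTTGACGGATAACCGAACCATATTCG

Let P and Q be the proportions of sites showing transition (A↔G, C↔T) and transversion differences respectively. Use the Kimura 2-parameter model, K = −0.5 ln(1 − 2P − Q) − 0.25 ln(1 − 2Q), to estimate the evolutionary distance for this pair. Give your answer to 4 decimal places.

Mismatches occur at site 13 (C/A, transversion), site 16 (T/C, transition), site 18 (T/G, transversion), site 19 (G/C, transversion), site 21 (G/T, transversion), site 22 (T/C, transition), site 23 (A/T, transversion), site 25 (A/G, transition), site 26 (G/A, transition), site 27 (A/C, transversion), site 37 (T/A, transversion), site 39 (A/C, transversion), site 42 (A/T, transversion), site 44 (A/T, transversion).
Of the 14 differences, 4 transitions and 10 transversions over 47 sites: P = 4/47 = 0.085106, Q = 10/47 = 0.212766.
d = −0.5·ln(0.617022) − 0.25·ln(0.574468) = −0.5·(-0.482851) − 0.25·(-0.554311) = 0.3800.

0.3800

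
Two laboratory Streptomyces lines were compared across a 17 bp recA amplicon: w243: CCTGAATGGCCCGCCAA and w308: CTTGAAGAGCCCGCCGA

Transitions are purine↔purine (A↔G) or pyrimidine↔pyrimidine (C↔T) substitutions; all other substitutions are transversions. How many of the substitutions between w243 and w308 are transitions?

The sequences differ at positions 2 (C/T, transition), 7 (T/G, transversion), 8 (G/A, transition), 16 (A/G, transition).
Of the 4 differences, 3 transitions and 1 transversion, so the answer is 3.

3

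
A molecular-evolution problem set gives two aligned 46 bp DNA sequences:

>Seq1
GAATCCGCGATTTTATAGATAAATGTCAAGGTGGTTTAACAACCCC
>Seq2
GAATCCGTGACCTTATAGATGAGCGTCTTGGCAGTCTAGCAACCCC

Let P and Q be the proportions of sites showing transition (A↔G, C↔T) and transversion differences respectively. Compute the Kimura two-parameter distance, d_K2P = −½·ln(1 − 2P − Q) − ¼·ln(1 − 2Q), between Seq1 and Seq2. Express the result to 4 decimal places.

0.3480

The sequences differ at positions 8 (C/T, transition), 11 (T/C, transition), 12 (T/C, transition), 21 (A/G, transition), 23 (A/G, transition), 24 (T/C, transition), 28 (A/T, transversion), 29 (A/T, transversion), 32 (T/C, transition), 33 (G/A, transition), 36 (T/C, transition), 39 (A/G, transition).
Of the 12 differences, 10 transitions and 2 transversions over 46 sites: P = 10/46 = 0.217391, Q = 2/46 = 0.043478.
d = −0.5·ln(0.521740) − 0.25·ln(0.913044) = −0.5·(-0.650586) − 0.25·(-0.090971) = 0.3480.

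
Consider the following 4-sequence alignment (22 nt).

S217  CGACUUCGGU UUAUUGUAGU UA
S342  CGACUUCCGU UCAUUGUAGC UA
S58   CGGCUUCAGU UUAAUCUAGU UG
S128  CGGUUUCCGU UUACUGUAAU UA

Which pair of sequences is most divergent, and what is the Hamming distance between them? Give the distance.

Pairwise Hamming distances:
  S217 vs S342: 3
  S217 vs S58: 5
  S217 vs S128: 5
  S342 vs S58: 7
  S342 vs S128: 6
  S58 vs S128: 6
The largest is 7, between S342 and S58.

7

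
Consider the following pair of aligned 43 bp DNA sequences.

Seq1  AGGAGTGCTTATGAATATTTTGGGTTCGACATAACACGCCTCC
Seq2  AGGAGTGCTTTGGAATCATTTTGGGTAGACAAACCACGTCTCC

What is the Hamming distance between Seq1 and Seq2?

Differing sites — 11:A/T; 12:T/G; 17:A/C; 18:T/A; 22:G/T; 25:T/G; 27:C/A; 32:T/A; 34:A/C; 39:C/T.
That gives 10 mismatches out of 43 aligned sites, so the Hamming distance is 10.

10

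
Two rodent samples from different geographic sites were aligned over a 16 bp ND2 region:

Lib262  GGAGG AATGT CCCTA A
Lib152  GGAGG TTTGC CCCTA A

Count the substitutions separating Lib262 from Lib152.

The sequences differ at positions 6 (A/T), 7 (A/T), 10 (T/C).
That gives 3 mismatches out of 16 aligned sites, so the Hamming distance is 3.

3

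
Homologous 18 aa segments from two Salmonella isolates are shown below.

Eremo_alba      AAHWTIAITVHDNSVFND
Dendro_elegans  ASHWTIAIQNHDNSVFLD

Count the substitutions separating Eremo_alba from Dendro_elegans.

Differing sites — 2:A/S; 9:T/Q; 10:V/N; 17:N/L.
That gives 4 mismatches out of 18 aligned sites, so the Hamming distance is 4.

4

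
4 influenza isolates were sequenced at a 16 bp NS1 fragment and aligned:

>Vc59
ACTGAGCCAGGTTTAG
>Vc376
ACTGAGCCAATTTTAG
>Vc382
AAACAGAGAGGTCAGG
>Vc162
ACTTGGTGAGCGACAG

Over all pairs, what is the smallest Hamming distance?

2

Pairwise Hamming distances:
  Vc59 vs Vc376: 2
  Vc59 vs Vc382: 8
  Vc59 vs Vc162: 8
  Vc376 vs Vc382: 10
  Vc376 vs Vc162: 9
  Vc382 vs Vc162: 10
The smallest is 2, between Vc59 and Vc376.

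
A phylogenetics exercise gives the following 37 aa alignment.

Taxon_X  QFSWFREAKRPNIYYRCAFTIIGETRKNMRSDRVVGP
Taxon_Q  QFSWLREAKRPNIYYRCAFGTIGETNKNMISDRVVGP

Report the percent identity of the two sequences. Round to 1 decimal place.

Mismatches occur at site 5 (F↔L), site 20 (T↔G), site 21 (I↔T), site 26 (R↔N), site 30 (R↔I).
32 of the 37 sites match, so the percent identity is 32/37 × 100 = 86.5%.

86.5%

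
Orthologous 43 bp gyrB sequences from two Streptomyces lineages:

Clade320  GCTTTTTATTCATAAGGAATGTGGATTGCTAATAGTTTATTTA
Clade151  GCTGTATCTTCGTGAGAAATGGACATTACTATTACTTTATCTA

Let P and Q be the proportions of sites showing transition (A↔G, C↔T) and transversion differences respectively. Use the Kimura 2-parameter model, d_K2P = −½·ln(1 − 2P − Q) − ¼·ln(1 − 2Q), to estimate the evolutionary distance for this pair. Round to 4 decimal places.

The sequences differ at positions 4 (T/G, transversion), 6 (T/A, transversion), 8 (A/C, transversion), 12 (A/G, transition), 14 (A/G, transition), 17 (G/A, transition), 22 (T/G, transversion), 23 (G/A, transition), 24 (G/C, transversion), 28 (G/A, transition), 32 (A/T, transversion), 35 (G/C, transversion), 41 (T/C, transition).
Of the 13 differences, 6 transitions and 7 transversions over 43 sites: P = 6/43 = 0.139535, Q = 7/43 = 0.162791.
d = −0.5·ln(0.558139) − 0.25·ln(0.674418) = −0.5·(-0.583147) − 0.25·(-0.393905) = 0.3900.

0.3900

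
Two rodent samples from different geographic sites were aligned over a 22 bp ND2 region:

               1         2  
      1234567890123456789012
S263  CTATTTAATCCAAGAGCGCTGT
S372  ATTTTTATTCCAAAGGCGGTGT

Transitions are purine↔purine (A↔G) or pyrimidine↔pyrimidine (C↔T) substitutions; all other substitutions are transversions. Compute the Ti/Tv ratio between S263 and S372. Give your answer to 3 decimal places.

The sequences differ at positions 1 (C/A, transversion), 3 (A/T, transversion), 8 (A/T, transversion), 14 (G/A, transition), 15 (A/G, transition), 19 (C/G, transversion).
Of the 6 differences, 2 transitions and 4 transversions, so Ti/Tv = 2/4 = 0.500.

0.500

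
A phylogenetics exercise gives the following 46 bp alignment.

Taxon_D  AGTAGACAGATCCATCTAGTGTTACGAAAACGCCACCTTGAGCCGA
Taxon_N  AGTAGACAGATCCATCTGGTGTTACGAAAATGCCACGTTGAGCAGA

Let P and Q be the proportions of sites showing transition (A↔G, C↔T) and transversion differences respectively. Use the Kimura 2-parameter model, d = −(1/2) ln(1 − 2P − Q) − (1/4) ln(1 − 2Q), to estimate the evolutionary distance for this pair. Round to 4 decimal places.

0.0926

Differing sites — 18:A/G (Ti); 31:C/T (Ti); 37:C/G (Tv); 44:C/A (Tv).
Of the 4 differences, 2 transitions and 2 transversions over 46 sites: P = 2/46 = 0.043478, Q = 2/46 = 0.043478.
d = −0.5·ln(0.869566) − 0.25·ln(0.913044) = −0.5·(-0.139761) − 0.25·(-0.090971) = 0.0926.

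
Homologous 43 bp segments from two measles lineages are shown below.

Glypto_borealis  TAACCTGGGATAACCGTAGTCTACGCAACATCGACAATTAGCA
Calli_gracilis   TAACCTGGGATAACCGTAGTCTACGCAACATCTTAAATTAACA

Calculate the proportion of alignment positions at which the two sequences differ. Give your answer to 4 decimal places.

Differing sites — 33:G/T; 34:A/T; 35:C/A; 41:G/A.
There are 4 differences over 43 sites, so p = 4/43 = 0.0930.

0.0930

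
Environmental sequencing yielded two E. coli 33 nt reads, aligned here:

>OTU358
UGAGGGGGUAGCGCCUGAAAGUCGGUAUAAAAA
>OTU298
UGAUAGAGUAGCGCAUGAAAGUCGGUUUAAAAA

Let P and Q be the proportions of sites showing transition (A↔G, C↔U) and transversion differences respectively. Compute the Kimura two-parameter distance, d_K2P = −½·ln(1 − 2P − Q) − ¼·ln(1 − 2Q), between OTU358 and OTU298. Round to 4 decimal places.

Mismatches occur at site 4 (G↔U, transversion), site 5 (G↔A, transition), site 7 (G↔A, transition), site 15 (C↔A, transversion), site 27 (A↔U, transversion).
Of the 5 differences, 2 transitions and 3 transversions over 33 sites: P = 2/33 = 0.060606, Q = 3/33 = 0.090909.
d = −0.5·ln(0.787879) − 0.25·ln(0.818182) = −0.5·(-0.238411) − 0.25·(-0.200670) = 0.1694.

0.1694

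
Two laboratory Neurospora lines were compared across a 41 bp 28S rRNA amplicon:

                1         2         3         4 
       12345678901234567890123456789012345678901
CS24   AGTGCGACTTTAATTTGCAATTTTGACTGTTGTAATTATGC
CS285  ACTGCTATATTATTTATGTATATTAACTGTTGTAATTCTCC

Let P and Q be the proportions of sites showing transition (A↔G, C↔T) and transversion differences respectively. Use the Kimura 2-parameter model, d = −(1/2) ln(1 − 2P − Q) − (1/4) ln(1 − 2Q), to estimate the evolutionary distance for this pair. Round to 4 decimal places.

The sequences differ at positions 2 (G/C, transversion), 6 (G/T, transversion), 8 (C/T, transition), 9 (T/A, transversion), 13 (A/T, transversion), 16 (T/A, transversion), 17 (G/T, transversion), 18 (C/G, transversion), 19 (A/T, transversion), 22 (T/A, transversion), 25 (G/A, transition), 38 (A/C, transversion), 40 (G/C, transversion).
Of the 13 differences, 2 transitions and 11 transversions over 41 sites: P = 2/41 = 0.048780, Q = 11/41 = 0.268293.
d = −0.5·ln(0.634147) − 0.25·ln(0.463414) = −0.5·(-0.455474) − 0.25·(-0.769134) = 0.4200.

0.4200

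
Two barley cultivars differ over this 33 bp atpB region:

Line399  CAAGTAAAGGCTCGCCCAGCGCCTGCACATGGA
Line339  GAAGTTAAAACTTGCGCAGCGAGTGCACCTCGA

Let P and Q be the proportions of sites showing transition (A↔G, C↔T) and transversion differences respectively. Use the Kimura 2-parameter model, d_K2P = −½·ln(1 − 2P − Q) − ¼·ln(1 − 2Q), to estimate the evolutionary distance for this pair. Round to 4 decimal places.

0.3884

Mismatches occur at site 1 (C/G, transversion), site 6 (A/T, transversion), site 9 (G/A, transition), site 10 (G/A, transition), site 13 (C/T, transition), site 16 (C/G, transversion), site 22 (C/A, transversion), site 23 (C/G, transversion), site 29 (A/C, transversion), site 31 (G/C, transversion).
Of the 10 differences, 3 transitions and 7 transversions over 33 sites: P = 3/33 = 0.090909, Q = 7/33 = 0.212121.
d = −0.5·ln(0.606061) − 0.25·ln(0.575758) = −0.5·(-0.500775) − 0.25·(-0.552068) = 0.3884.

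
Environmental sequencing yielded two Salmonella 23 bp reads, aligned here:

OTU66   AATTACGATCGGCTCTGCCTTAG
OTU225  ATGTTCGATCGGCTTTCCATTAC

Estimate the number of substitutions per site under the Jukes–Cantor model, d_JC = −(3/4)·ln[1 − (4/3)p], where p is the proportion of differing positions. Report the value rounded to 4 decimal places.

Mismatches occur at site 2 (A↔T), site 3 (T↔G), site 5 (A↔T), site 15 (C↔T), site 17 (G↔C), site 19 (C↔A), site 23 (G↔C).
p = 7/23 = 0.304348.
d = −0.75 · ln(1 − (4/3)·0.304348) = −0.75 · ln(0.594203) = −0.75 · (-0.520534) = 0.3904.

0.3904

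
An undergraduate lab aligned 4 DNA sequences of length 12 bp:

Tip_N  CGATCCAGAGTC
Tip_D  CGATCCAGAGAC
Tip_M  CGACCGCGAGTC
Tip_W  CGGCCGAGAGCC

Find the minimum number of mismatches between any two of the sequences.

Pairwise Hamming distances:
  Tip_N vs Tip_D: 1
  Tip_N vs Tip_M: 3
  Tip_N vs Tip_W: 4
  Tip_D vs Tip_M: 4
  Tip_D vs Tip_W: 4
  Tip_M vs Tip_W: 3
The smallest is 1, between Tip_N and Tip_D.

1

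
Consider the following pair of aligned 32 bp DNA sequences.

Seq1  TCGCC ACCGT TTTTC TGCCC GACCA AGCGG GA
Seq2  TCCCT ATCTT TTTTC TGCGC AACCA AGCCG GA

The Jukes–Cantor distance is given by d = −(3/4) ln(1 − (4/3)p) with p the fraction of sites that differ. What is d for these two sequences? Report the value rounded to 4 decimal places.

0.2586

Differing sites — 3:G/C; 5:C/T; 7:C/T; 9:G/T; 19:C/G; 21:G/A; 29:G/C.
p = 7/32 = 0.218750.
d = −0.75 · ln(1 − (4/3)·0.218750) = −0.75 · ln(0.708333) = −0.75 · (-0.344841) = 0.2586.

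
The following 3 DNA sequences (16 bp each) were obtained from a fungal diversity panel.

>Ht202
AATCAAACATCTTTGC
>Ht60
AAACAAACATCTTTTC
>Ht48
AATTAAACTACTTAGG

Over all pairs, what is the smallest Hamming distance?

Pairwise Hamming distances:
  Ht202 vs Ht60: 2
  Ht202 vs Ht48: 5
  Ht60 vs Ht48: 7
The smallest is 2, between Ht202 and Ht60.

2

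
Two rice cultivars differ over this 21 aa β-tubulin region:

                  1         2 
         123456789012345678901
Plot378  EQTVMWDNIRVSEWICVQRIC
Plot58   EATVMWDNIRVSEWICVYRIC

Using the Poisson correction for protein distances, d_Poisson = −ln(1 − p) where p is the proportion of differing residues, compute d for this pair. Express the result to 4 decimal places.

0.1001

Mismatches occur at site 2 (Q→A), site 18 (Q→Y).
p = 2/21 = 0.095238.
d = −ln(1 − 0.095238) = −ln(0.904762) = 0.1001.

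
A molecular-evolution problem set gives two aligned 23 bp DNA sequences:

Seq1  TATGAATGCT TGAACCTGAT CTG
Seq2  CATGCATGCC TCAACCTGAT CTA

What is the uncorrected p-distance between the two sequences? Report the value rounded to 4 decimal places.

The sequences differ at positions 1 (T/C), 5 (A/C), 10 (T/C), 12 (G/C), 23 (G/A).
There are 5 differences over 23 sites, so p = 5/23 = 0.2174.

0.2174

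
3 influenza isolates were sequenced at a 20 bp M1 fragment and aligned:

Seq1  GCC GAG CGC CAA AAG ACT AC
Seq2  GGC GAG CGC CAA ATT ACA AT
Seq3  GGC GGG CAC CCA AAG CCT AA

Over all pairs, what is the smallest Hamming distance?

Pairwise Hamming distances:
  Seq1 vs Seq2: 5
  Seq1 vs Seq3: 6
  Seq2 vs Seq3: 8
The smallest is 5, between Seq1 and Seq2.

5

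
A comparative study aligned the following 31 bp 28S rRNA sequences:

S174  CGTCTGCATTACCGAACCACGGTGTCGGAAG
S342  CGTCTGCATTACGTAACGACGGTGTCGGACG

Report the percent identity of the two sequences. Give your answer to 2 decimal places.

87.10%

The sequences differ at positions 13 (C/G), 14 (G/T), 18 (C/G), 30 (A/C).
27 of the 31 sites match, so the percent identity is 27/31 × 100 = 87.10%.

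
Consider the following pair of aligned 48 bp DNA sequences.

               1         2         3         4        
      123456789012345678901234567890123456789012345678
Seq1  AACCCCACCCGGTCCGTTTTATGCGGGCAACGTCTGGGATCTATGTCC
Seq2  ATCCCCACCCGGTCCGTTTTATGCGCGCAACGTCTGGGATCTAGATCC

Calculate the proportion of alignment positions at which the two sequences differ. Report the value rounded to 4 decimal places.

Mismatches occur at site 2 (A/T), site 26 (G/C), site 44 (T/G), site 45 (G/A).
There are 4 differences over 48 sites, so p = 4/48 = 0.0833.

0.0833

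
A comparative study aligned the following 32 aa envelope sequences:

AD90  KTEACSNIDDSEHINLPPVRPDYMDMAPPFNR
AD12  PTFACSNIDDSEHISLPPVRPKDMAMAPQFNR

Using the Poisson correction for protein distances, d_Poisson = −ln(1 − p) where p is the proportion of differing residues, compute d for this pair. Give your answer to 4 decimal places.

The sequences differ at positions 1 (K/P), 3 (E/F), 15 (N/S), 22 (D/K), 23 (Y/D), 25 (D/A), 29 (P/Q).
p = 7/32 = 0.218750.
d = −ln(1 − 0.218750) = −ln(0.781250) = 0.2469.

0.2469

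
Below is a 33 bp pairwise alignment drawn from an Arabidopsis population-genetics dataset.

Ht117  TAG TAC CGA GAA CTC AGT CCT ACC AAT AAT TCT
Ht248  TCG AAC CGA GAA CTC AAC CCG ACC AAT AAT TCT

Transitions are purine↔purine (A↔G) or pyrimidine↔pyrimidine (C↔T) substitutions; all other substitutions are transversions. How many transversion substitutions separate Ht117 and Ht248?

The sequences differ at positions 2 (A/C, transversion), 4 (T/A, transversion), 17 (G/A, transition), 18 (T/C, transition), 21 (T/G, transversion).
Of the 5 differences, 2 transitions and 3 transversions, so the answer is 3.

3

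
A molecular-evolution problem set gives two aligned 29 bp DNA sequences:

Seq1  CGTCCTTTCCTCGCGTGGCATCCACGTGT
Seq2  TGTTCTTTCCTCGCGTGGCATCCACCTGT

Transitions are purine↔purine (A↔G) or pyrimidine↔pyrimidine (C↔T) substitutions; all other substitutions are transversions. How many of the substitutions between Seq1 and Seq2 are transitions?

2

The sequences differ at positions 1 (C/T, transition), 4 (C/T, transition), 26 (G/C, transversion).
Of the 3 differences, 2 transitions and 1 transversion, so the answer is 2.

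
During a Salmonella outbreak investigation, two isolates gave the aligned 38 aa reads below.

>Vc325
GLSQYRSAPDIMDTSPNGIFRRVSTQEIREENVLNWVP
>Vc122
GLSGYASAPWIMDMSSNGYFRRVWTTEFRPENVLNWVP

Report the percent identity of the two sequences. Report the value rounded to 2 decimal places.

73.68%

Differing sites — 4:Q/G; 6:R/A; 10:D/W; 14:T/M; 16:P/S; 19:I/Y; 24:S/W; 26:Q/T; 28:I/F; 30:E/P.
28 of the 38 sites match, so the percent identity is 28/38 × 100 = 73.68%.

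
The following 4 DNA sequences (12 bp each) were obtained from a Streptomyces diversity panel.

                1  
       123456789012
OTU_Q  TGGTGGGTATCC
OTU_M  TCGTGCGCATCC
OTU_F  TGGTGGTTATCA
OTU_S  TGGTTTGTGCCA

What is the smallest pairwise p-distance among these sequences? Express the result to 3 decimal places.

0.167

Pairwise Hamming distances:
  OTU_Q vs OTU_M: 3
  OTU_Q vs OTU_F: 2
  OTU_Q vs OTU_S: 5
  OTU_M vs OTU_F: 5
  OTU_M vs OTU_S: 7
  OTU_F vs OTU_S: 5
The smallest is 2 mismatches, between OTU_Q and OTU_F; p = 2/12 = 0.167.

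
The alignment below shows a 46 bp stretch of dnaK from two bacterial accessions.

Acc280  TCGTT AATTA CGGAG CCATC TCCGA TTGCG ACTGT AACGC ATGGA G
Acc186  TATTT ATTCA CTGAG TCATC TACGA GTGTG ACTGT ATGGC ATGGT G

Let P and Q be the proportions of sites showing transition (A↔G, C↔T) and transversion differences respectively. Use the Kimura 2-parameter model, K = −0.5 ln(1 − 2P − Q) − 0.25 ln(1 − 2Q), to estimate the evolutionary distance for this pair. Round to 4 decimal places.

0.3214

Differing sites — 2:C/A (Tv); 3:G/T (Tv); 7:A/T (Tv); 9:T/C (Ti); 12:G/T (Tv); 16:C/T (Ti); 22:C/A (Tv); 26:T/G (Tv); 29:C/T (Ti); 37:A/T (Tv); 38:C/G (Tv); 45:A/T (Tv).
Of the 12 differences, 3 transitions and 9 transversions over 46 sites: P = 3/46 = 0.065217, Q = 9/46 = 0.195652.
d = −0.5·ln(0.673914) − 0.25·ln(0.608696) = −0.5·(-0.394653) − 0.25·(-0.496436) = 0.3214.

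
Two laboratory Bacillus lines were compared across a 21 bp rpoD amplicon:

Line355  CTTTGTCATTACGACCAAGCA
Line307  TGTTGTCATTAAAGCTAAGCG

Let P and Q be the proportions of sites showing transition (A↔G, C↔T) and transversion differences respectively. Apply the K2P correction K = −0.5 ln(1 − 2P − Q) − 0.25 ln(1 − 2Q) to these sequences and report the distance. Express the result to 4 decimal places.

The sequences differ at positions 1 (C/T, transition), 2 (T/G, transversion), 12 (C/A, transversion), 13 (G/A, transition), 14 (A/G, transition), 16 (C/T, transition), 21 (A/G, transition).
Of the 7 differences, 5 transitions and 2 transversions over 21 sites: P = 5/21 = 0.238095, Q = 2/21 = 0.095238.
d = −0.5·ln(0.428572) − 0.25·ln(0.809524) = −0.5·(-0.847297) − 0.25·(-0.211309) = 0.4765.

0.4765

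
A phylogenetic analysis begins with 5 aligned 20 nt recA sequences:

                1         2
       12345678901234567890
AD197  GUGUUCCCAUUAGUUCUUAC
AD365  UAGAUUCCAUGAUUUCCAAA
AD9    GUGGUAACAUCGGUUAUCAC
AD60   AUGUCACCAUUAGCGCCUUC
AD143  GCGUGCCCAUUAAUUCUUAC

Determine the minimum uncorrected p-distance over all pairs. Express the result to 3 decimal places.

0.150

Pairwise Hamming distances:
  AD197 vs AD365: 9
  AD197 vs AD9: 7
  AD197 vs AD60: 7
  AD197 vs AD143: 3
  AD365 vs AD9: 12
  AD365 vs AD60: 12
  AD365 vs AD143: 10
  AD9 vs AD60: 12
  AD9 vs AD143: 10
  AD60 vs AD143: 9
The smallest is 3 mismatches, between AD197 and AD143; p = 3/20 = 0.150.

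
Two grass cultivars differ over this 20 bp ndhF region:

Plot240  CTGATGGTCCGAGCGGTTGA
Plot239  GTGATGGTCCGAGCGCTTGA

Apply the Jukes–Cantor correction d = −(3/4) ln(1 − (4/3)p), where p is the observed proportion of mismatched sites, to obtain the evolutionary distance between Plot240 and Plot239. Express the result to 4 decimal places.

0.1073

Differing sites — 1:C/G; 16:G/C.
p = 2/20 = 0.100000.
d = −0.75 · ln(1 − (4/3)·0.100000) = −0.75 · ln(0.866667) = −0.75 · (-0.143100) = 0.1073.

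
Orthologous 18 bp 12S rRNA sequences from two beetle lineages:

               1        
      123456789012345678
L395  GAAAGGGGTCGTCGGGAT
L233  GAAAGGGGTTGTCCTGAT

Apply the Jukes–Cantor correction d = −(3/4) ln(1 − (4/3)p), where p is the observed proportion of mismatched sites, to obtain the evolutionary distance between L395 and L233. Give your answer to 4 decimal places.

Differing sites — 10:C/T; 14:G/C; 15:G/T.
p = 3/18 = 0.166667.
d = −0.75 · ln(1 − (4/3)·0.166667) = −0.75 · ln(0.777777) = −0.75 · (-0.251315) = 0.1885.

0.1885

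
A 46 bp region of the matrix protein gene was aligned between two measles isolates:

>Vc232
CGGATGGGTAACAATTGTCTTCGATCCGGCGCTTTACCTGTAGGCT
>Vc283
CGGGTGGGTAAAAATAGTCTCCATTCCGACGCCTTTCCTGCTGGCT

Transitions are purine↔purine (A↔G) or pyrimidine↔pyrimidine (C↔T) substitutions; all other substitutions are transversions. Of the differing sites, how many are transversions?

5

Differing sites — 4:A/G (Ti); 12:C/A (Tv); 16:T/A (Tv); 21:T/C (Ti); 23:G/A (Ti); 24:A/T (Tv); 29:G/A (Ti); 33:T/C (Ti); 36:A/T (Tv); 41:T/C (Ti); 42:A/T (Tv).
Of the 11 differences, 6 transitions and 5 transversions, so the answer is 5.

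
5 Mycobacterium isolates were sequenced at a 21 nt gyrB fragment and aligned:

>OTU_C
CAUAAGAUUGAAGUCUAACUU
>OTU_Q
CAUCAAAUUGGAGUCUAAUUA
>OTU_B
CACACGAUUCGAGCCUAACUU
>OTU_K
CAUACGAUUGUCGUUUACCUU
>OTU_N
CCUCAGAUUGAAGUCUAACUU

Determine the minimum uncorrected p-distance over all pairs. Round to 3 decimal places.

Pairwise Hamming distances:
  OTU_C vs OTU_Q: 5
  OTU_C vs OTU_B: 5
  OTU_C vs OTU_K: 5
  OTU_C vs OTU_N: 2
  OTU_Q vs OTU_B: 8
  OTU_Q vs OTU_K: 9
  OTU_Q vs OTU_N: 5
  OTU_B vs OTU_K: 7
  OTU_B vs OTU_N: 7
  OTU_K vs OTU_N: 7
The smallest is 2 mismatches, between OTU_C and OTU_N; p = 2/21 = 0.095.

0.095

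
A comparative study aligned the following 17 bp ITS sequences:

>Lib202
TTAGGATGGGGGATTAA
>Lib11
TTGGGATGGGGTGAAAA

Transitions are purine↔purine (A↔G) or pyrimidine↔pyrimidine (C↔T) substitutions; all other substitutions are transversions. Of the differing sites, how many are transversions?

3

The sequences differ at positions 3 (A/G, transition), 12 (G/T, transversion), 13 (A/G, transition), 14 (T/A, transversion), 15 (T/A, transversion).
Of the 5 differences, 2 transitions and 3 transversions, so the answer is 3.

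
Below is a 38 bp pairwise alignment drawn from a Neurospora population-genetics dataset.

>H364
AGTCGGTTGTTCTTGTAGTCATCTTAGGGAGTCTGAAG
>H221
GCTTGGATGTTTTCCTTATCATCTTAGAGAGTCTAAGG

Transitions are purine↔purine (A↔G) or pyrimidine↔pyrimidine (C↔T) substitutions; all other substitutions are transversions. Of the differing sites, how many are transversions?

4

Mismatches occur at site 1 (A/G, transition), site 2 (G/C, transversion), site 4 (C/T, transition), site 7 (T/A, transversion), site 12 (C/T, transition), site 14 (T/C, transition), site 15 (G/C, transversion), site 17 (A/T, transversion), site 18 (G/A, transition), site 28 (G/A, transition), site 35 (G/A, transition), site 37 (A/G, transition).
Of the 12 differences, 8 transitions and 4 transversions, so the answer is 4.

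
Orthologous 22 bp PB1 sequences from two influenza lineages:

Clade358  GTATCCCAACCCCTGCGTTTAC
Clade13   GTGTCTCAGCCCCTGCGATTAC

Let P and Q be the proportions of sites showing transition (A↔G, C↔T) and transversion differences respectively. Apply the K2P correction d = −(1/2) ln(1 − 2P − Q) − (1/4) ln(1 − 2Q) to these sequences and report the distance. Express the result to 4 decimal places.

0.2153

The sequences differ at positions 3 (A/G, transition), 6 (C/T, transition), 9 (A/G, transition), 18 (T/A, transversion).
Of the 4 differences, 3 transitions and 1 transversion over 22 sites: P = 3/22 = 0.136364, Q = 1/22 = 0.045455.
d = −0.5·ln(0.681817) − 0.25·ln(0.909090) = −0.5·(-0.382994) − 0.25·(-0.095311) = 0.2153.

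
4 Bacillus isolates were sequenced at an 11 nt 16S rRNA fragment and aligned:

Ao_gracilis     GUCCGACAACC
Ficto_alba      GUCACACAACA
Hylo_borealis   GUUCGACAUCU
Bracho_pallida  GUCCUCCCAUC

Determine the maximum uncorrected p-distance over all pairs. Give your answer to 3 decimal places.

Pairwise Hamming distances:
  Ao_gracilis vs Ficto_alba: 3
  Ao_gracilis vs Hylo_borealis: 3
  Ao_gracilis vs Bracho_pallida: 4
  Ficto_alba vs Hylo_borealis: 5
  Ficto_alba vs Bracho_pallida: 6
  Hylo_borealis vs Bracho_pallida: 7
The largest is 7 mismatches, between Hylo_borealis and Bracho_pallida; p = 7/11 = 0.636.

0.636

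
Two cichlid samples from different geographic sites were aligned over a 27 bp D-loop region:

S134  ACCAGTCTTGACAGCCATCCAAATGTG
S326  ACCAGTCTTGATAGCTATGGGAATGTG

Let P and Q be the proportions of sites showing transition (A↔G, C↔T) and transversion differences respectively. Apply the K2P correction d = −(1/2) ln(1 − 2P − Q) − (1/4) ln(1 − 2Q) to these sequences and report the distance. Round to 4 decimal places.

0.2158

The sequences differ at positions 12 (C/T, transition), 16 (C/T, transition), 19 (C/G, transversion), 20 (C/G, transversion), 21 (A/G, transition).
Of the 5 differences, 3 transitions and 2 transversions over 27 sites: P = 3/27 = 0.111111, Q = 2/27 = 0.074074.
d = −0.5·ln(0.703704) − 0.25·ln(0.851852) = −0.5·(-0.351397) − 0.25·(-0.160342) = 0.2158.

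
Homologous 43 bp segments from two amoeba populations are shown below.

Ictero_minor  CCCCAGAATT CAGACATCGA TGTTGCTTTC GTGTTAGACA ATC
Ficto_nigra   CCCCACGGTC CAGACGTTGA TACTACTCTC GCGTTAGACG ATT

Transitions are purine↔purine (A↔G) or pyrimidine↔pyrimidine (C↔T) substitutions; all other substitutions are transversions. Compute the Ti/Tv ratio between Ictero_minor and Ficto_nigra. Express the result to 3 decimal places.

12.000

The sequences differ at positions 6 (G/C, transversion), 7 (A/G, transition), 8 (A/G, transition), 10 (T/C, transition), 16 (A/G, transition), 18 (C/T, transition), 22 (G/A, transition), 23 (T/C, transition), 25 (G/A, transition), 28 (T/C, transition), 32 (T/C, transition), 40 (A/G, transition), 43 (C/T, transition).
Of the 13 differences, 12 transitions and 1 transversion, so Ti/Tv = 12/1 = 12.000.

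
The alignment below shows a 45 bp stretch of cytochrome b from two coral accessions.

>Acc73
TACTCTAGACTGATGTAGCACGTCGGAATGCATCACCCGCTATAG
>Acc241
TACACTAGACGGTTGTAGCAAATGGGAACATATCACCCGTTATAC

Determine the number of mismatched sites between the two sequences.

Mismatches occur at site 4 (T↔A), site 11 (T↔G), site 13 (A↔T), site 21 (C↔A), site 22 (G↔A), site 24 (C↔G), site 29 (T↔C), site 30 (G↔A), site 31 (C↔T), site 40 (C↔T), site 45 (G↔C).
That gives 11 mismatches out of 45 aligned sites, so the Hamming distance is 11.

11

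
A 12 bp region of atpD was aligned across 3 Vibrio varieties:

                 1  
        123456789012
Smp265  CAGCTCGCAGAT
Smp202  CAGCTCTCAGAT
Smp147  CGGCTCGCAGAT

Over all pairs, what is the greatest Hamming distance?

Pairwise Hamming distances:
  Smp265 vs Smp202: 1
  Smp265 vs Smp147: 1
  Smp202 vs Smp147: 2
The largest is 2, between Smp202 and Smp147.

2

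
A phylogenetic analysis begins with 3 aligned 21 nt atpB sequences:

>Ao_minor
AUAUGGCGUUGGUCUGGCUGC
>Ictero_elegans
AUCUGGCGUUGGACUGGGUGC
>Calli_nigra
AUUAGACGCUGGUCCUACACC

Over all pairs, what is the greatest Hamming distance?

11

Pairwise Hamming distances:
  Ao_minor vs Ictero_elegans: 3
  Ao_minor vs Calli_nigra: 9
  Ictero_elegans vs Calli_nigra: 11
The largest is 11, between Ictero_elegans and Calli_nigra.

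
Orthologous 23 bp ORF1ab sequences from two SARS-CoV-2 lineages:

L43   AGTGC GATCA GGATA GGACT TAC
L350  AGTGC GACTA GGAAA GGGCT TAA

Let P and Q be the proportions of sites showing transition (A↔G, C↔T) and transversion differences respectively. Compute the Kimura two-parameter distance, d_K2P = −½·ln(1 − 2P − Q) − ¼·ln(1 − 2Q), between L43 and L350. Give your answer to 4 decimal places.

The sequences differ at positions 8 (T/C, transition), 9 (C/T, transition), 14 (T/A, transversion), 18 (A/G, transition), 23 (C/A, transversion).
Of the 5 differences, 3 transitions and 2 transversions over 23 sites: P = 3/23 = 0.130435, Q = 2/23 = 0.086957.
d = −0.5·ln(0.652173) − 0.25·ln(0.826086) = −0.5·(-0.427445) − 0.25·(-0.191056) = 0.2615.

0.2615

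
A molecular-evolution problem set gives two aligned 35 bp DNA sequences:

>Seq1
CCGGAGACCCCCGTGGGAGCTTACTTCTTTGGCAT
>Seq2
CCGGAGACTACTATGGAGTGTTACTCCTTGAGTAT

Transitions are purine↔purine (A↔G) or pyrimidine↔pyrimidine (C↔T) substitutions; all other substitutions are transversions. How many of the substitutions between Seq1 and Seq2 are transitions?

Differing sites — 9:C/T (Ti); 10:C/A (Tv); 12:C/T (Ti); 13:G/A (Ti); 17:G/A (Ti); 18:A/G (Ti); 19:G/T (Tv); 20:C/G (Tv); 26:T/C (Ti); 30:T/G (Tv); 31:G/A (Ti); 33:C/T (Ti).
Of the 12 differences, 8 transitions and 4 transversions, so the answer is 8.

8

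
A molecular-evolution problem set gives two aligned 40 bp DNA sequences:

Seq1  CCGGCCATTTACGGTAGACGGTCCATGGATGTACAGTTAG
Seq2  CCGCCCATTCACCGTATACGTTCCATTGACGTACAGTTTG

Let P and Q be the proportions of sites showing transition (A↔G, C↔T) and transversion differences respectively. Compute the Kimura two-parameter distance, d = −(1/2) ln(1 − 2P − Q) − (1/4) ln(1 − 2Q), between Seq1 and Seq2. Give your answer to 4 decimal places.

0.2330

The sequences differ at positions 4 (G/C, transversion), 10 (T/C, transition), 13 (G/C, transversion), 17 (G/T, transversion), 21 (G/T, transversion), 27 (G/T, transversion), 30 (T/C, transition), 39 (A/T, transversion).
Of the 8 differences, 2 transitions and 6 transversions over 40 sites: P = 2/40 = 0.050000, Q = 6/40 = 0.150000.
d = −0.5·ln(0.750000) − 0.25·ln(0.700000) = −0.5·(-0.287682) − 0.25·(-0.356675) = 0.2330.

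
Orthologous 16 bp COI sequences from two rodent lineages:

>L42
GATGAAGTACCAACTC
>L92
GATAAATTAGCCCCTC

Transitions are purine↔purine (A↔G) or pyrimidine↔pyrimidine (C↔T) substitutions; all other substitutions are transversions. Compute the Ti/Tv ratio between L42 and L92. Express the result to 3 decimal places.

The sequences differ at positions 4 (G/A, transition), 7 (G/T, transversion), 10 (C/G, transversion), 12 (A/C, transversion), 13 (A/C, transversion).
Of the 5 differences, 1 transition and 4 transversions, so Ti/Tv = 1/4 = 0.250.

0.250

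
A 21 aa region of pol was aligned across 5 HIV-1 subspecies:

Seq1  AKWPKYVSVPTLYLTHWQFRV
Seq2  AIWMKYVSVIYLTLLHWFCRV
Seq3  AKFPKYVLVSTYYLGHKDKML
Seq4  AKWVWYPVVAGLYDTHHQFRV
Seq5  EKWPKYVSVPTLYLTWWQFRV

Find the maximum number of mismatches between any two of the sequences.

15

Pairwise Hamming distances:
  Seq1 vs Seq2: 8
  Seq1 vs Seq3: 10
  Seq1 vs Seq4: 8
  Seq1 vs Seq5: 2
  Seq2 vs Seq3: 14
  Seq2 vs Seq4: 13
  Seq2 vs Seq5: 10
  Seq3 vs Seq4: 15
  Seq3 vs Seq5: 12
  Seq4 vs Seq5: 10
The largest is 15, between Seq3 and Seq4.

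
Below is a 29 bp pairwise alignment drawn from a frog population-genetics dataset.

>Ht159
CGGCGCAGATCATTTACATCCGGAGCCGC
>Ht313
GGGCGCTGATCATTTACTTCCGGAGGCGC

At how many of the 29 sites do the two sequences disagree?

4

Mismatches occur at site 1 (C↔G), site 7 (A↔T), site 18 (A↔T), site 26 (C↔G).
That gives 4 mismatches out of 29 aligned sites, so the Hamming distance is 4.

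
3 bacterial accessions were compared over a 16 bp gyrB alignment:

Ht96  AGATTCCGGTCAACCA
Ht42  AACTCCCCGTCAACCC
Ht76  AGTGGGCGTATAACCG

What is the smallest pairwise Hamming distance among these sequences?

Pairwise Hamming distances:
  Ht96 vs Ht42: 5
  Ht96 vs Ht76: 8
  Ht42 vs Ht76: 10
The smallest is 5, between Ht96 and Ht42.

5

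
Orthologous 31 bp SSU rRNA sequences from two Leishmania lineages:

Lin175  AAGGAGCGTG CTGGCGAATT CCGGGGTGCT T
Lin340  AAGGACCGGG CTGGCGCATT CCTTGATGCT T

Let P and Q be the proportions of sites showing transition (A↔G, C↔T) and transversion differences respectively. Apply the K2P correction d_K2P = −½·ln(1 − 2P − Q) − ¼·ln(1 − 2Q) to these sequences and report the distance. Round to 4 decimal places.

Mismatches occur at site 6 (G↔C, transversion), site 9 (T↔G, transversion), site 17 (A↔C, transversion), site 23 (G↔T, transversion), site 24 (G↔T, transversion), site 26 (G↔A, transition).
Of the 6 differences, 1 transition and 5 transversions over 31 sites: P = 1/31 = 0.032258, Q = 5/31 = 0.161290.
d = −0.5·ln(0.774194) − 0.25·ln(0.677420) = −0.5·(-0.255933) − 0.25·(-0.389464) = 0.2253.

0.2253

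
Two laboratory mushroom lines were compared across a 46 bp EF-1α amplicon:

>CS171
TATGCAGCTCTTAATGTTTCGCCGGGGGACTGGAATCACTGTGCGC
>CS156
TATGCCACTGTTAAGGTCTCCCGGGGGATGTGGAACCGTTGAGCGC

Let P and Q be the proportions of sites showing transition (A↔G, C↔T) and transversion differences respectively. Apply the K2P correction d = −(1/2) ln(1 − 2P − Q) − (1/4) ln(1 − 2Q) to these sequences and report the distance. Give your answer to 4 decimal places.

Mismatches occur at site 6 (A/C, transversion), site 7 (G/A, transition), site 10 (C/G, transversion), site 15 (T/G, transversion), site 18 (T/C, transition), site 21 (G/C, transversion), site 23 (C/G, transversion), site 28 (G/A, transition), site 29 (A/T, transversion), site 30 (C/G, transversion), site 36 (T/C, transition), site 38 (A/G, transition), site 39 (C/T, transition), site 42 (T/A, transversion).
Of the 14 differences, 6 transitions and 8 transversions over 46 sites: P = 6/46 = 0.130435, Q = 8/46 = 0.173913.
d = −0.5·ln(0.565217) − 0.25·ln(0.652174) = −0.5·(-0.570546) − 0.25·(-0.427444) = 0.3921.

0.3921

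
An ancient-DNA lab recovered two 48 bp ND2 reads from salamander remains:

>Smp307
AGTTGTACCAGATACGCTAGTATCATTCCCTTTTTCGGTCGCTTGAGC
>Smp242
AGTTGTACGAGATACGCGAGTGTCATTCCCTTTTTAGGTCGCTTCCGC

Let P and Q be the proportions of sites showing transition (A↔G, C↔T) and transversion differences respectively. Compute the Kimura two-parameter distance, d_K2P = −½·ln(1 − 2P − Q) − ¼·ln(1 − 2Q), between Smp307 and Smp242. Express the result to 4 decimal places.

The sequences differ at positions 9 (C/G, transversion), 18 (T/G, transversion), 22 (A/G, transition), 36 (C/A, transversion), 45 (G/C, transversion), 46 (A/C, transversion).
Of the 6 differences, 1 transition and 5 transversions over 48 sites: P = 1/48 = 0.020833, Q = 5/48 = 0.104167.
d = −0.5·ln(0.854167) − 0.25·ln(0.791666) = −0.5·(-0.157629) − 0.25·(-0.233616) = 0.1372.

0.1372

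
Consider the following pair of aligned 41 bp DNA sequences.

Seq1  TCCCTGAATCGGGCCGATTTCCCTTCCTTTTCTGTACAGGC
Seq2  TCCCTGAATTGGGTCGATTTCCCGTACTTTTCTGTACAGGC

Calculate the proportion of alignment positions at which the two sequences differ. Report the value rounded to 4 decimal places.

0.0976

Differing sites — 10:C/T; 14:C/T; 24:T/G; 26:C/A.
There are 4 differences over 41 sites, so p = 4/41 = 0.0976.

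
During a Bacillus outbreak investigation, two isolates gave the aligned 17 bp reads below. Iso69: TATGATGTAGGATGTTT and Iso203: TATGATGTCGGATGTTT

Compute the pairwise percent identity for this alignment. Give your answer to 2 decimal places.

A single mismatch occurs at site 9 (A/C).
16 of the 17 sites match, so the percent identity is 16/17 × 100 = 94.12%.

94.12%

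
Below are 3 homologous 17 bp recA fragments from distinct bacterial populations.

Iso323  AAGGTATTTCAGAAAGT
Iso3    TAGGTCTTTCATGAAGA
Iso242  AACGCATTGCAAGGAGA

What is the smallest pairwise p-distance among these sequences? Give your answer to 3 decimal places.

Pairwise Hamming distances:
  Iso323 vs Iso3: 5
  Iso323 vs Iso242: 7
  Iso3 vs Iso242: 7
The smallest is 5 mismatches, between Iso323 and Iso3; p = 5/17 = 0.294.

0.294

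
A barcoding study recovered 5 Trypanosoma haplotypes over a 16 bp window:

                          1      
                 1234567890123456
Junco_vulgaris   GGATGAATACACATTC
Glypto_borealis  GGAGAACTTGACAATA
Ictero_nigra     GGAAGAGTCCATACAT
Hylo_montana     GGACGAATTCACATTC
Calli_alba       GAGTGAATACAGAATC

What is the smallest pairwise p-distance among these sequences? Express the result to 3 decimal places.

Pairwise Hamming distances:
  Junco_vulgaris vs Glypto_borealis: 7
  Junco_vulgaris vs Ictero_nigra: 7
  Junco_vulgaris vs Hylo_montana: 2
  Junco_vulgaris vs Calli_alba: 4
  Glypto_borealis vs Ictero_nigra: 9
  Glypto_borealis vs Hylo_montana: 6
  Glypto_borealis vs Calli_alba: 9
  Ictero_nigra vs Hylo_montana: 7
  Ictero_nigra vs Calli_alba: 9
  Hylo_montana vs Calli_alba: 6
The smallest is 2 mismatches, between Junco_vulgaris and Hylo_montana; p = 2/16 = 0.125.

0.125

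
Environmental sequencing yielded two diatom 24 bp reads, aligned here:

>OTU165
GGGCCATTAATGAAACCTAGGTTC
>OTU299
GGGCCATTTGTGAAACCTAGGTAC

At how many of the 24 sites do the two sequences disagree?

The sequences differ at positions 9 (A/T), 10 (A/G), 23 (T/A).
That gives 3 mismatches out of 24 aligned sites, so the Hamming distance is 3.

3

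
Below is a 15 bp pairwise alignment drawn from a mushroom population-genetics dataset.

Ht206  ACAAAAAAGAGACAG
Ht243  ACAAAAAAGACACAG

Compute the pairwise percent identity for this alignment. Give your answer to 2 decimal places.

93.33%

The sequences differ at position 11 (G/C).
14 of the 15 sites match, so the percent identity is 14/15 × 100 = 93.33%.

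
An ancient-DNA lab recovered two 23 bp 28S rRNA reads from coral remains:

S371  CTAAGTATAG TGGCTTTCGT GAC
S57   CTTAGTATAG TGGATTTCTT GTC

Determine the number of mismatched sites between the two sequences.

The sequences differ at positions 3 (A/T), 14 (C/A), 19 (G/T), 22 (A/T).
That gives 4 mismatches out of 23 aligned sites, so the Hamming distance is 4.

4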